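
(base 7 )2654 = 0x3FB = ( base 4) 33323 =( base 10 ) 1019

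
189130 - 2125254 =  - 1936124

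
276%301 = 276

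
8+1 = 9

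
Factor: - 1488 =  - 2^4 *3^1*31^1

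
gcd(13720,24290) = 70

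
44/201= 44/201 = 0.22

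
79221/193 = 410+91/193 = 410.47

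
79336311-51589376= 27746935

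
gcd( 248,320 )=8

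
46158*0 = 0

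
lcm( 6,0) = 0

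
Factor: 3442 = 2^1 * 1721^1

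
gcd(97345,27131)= 1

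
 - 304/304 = -1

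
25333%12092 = 1149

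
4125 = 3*1375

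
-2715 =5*( - 543)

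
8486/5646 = 4243/2823 = 1.50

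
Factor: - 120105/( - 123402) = 2^ ( - 1)*3^1*5^1*17^1*131^ ( - 1) = 255/262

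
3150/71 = 44+26/71  =  44.37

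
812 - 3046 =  - 2234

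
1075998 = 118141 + 957857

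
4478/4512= 2239/2256 = 0.99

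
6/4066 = 3/2033 = 0.00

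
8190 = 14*585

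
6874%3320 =234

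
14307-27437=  - 13130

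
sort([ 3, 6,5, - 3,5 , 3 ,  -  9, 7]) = [ - 9, - 3,3, 3, 5 , 5, 6, 7 ]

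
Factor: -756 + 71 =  - 5^1*137^1  =  - 685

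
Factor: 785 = 5^1*157^1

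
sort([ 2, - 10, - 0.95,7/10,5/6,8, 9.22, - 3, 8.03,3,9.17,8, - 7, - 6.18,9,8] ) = [ - 10,  -  7,-6.18,  -  3, - 0.95,  7/10,5/6,2,3, 8  ,  8,  8,8.03 , 9,9.17,9.22] 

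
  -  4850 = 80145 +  - 84995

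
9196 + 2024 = 11220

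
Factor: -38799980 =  - 2^2*5^1*1939999^1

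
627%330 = 297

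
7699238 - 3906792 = 3792446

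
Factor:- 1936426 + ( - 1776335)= - 3^2 *13^2*2441^1  =  - 3712761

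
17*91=1547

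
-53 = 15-68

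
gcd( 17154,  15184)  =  2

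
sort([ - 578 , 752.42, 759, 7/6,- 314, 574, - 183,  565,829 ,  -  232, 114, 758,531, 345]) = [-578 , - 314,-232, - 183,7/6, 114,345, 531, 565,574, 752.42, 758,759, 829 ] 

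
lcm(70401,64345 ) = 5984085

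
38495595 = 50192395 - 11696800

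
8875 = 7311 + 1564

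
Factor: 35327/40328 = 2^( - 3 )*71^ (-2 )*35327^1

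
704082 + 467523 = 1171605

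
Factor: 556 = 2^2 * 139^1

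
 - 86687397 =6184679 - 92872076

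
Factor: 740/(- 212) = -185/53 = - 5^1*37^1*53^( - 1 ) 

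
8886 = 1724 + 7162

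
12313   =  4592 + 7721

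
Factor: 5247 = 3^2*11^1*53^1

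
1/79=1/79 = 0.01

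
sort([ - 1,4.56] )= [ - 1, 4.56 ]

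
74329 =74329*1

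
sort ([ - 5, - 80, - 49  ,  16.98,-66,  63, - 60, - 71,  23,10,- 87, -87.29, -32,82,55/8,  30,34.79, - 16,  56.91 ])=[-87.29, - 87, - 80,-71, - 66, - 60,- 49, - 32,- 16, - 5,  55/8, 10 , 16.98,23,30,34.79,56.91,63 , 82]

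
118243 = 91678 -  - 26565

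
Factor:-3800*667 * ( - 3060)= 7755876000 = 2^5 * 3^2 * 5^3*17^1 * 19^1*23^1*29^1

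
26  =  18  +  8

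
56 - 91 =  - 35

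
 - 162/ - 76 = 81/38 = 2.13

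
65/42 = 65/42 = 1.55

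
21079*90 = 1897110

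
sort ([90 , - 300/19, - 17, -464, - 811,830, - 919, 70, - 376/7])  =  [ - 919,-811, - 464,-376/7, - 17, - 300/19, 70,90,  830] 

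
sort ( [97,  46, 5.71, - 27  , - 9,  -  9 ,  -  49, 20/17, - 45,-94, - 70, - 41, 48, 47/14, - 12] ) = [- 94, - 70, - 49,-45, - 41, - 27, - 12,  -  9 ,  -  9, 20/17, 47/14, 5.71,46, 48, 97 ]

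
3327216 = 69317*48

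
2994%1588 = 1406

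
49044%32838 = 16206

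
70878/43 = 70878/43 =1648.33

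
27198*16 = 435168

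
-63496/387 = - 165 + 359/387 = - 164.07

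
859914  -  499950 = 359964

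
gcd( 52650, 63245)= 65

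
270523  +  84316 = 354839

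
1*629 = 629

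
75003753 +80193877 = 155197630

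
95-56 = 39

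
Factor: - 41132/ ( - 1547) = 452/17 = 2^2*17^( - 1)*113^1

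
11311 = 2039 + 9272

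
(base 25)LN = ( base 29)iq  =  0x224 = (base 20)178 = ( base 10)548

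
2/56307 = 2/56307 =0.00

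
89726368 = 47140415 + 42585953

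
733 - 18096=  - 17363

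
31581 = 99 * 319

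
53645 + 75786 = 129431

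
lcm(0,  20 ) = 0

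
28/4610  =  14/2305 = 0.01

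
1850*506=936100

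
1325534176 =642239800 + 683294376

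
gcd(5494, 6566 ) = 134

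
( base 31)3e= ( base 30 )3H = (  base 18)5h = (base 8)153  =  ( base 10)107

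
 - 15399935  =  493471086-508871021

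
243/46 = 5  +  13/46 = 5.28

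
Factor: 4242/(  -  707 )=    - 2^1*3^1  =  - 6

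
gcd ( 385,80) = 5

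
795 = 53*15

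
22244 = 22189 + 55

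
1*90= 90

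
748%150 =148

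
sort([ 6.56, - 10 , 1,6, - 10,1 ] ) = [ - 10, - 10, 1,1, 6, 6.56 ]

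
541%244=53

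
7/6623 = 7/6623 = 0.00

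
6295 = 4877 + 1418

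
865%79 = 75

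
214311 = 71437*3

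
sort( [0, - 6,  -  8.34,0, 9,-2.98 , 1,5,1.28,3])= [  -  8.34, - 6, - 2.98, 0, 0,1,1.28, 3,5 , 9 ]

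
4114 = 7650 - 3536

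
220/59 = 3 + 43/59 = 3.73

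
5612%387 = 194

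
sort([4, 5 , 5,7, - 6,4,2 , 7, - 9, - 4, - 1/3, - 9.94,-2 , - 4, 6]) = [ - 9.94 , - 9, - 6, - 4 ,  -  4, - 2, - 1/3  ,  2, 4,4, 5, 5,6,  7, 7]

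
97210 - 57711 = 39499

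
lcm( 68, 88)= 1496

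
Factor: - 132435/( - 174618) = 2^(-1) * 3^3 * 5^1*89^(-1) = 135/178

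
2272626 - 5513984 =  - 3241358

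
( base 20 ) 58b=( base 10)2171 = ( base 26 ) 35d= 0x87b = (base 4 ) 201323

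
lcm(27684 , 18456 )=55368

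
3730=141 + 3589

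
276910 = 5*55382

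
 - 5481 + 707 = - 4774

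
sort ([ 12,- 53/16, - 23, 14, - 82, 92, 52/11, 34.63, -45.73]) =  [ - 82,-45.73, - 23, -53/16, 52/11, 12, 14,34.63,92 ] 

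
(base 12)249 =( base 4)11121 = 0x159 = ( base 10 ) 345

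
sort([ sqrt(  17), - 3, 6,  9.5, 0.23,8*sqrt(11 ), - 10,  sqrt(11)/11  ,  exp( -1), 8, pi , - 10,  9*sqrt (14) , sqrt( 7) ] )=[  -  10 , - 10, - 3 , 0.23,sqrt( 11)/11, exp( - 1) , sqrt (7 ) , pi , sqrt(17) , 6, 8,9.5 , 8*sqrt(11), 9* sqrt(14 )] 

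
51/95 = 51/95 = 0.54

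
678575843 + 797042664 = 1475618507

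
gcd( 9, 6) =3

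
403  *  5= 2015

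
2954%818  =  500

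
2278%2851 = 2278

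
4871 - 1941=2930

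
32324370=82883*390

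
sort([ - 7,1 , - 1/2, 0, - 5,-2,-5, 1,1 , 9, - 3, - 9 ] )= [ - 9,-7, - 5, - 5  , - 3,-2,-1/2, 0, 1, 1, 1, 9]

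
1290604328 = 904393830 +386210498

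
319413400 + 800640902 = 1120054302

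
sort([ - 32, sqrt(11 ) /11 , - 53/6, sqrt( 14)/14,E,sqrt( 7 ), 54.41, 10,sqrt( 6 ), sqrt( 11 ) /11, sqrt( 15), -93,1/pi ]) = [  -  93, - 32, - 53/6,sqrt( 14)/14, sqrt( 11) /11, sqrt(11)/11,1/pi,sqrt(6), sqrt(7),E,sqrt( 15 ), 10,54.41 ]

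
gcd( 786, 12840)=6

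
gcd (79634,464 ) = 58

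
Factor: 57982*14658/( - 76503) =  - 2^2*53^1*349^1*547^1*3643^( - 1) = -40471436/3643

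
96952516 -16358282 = 80594234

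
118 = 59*2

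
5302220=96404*55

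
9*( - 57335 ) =-516015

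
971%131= 54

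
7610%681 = 119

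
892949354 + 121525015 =1014474369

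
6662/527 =6662/527=12.64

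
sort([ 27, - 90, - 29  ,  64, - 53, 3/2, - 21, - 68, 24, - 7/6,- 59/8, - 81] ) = [ - 90,-81, - 68, - 53, - 29, - 21, - 59/8, - 7/6,3/2, 24, 27, 64] 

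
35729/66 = 35729/66= 541.35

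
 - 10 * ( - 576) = 5760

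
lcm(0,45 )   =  0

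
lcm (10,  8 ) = 40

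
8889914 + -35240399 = - 26350485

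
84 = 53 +31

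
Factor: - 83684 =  - 2^2*20921^1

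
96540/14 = 48270/7 = 6895.71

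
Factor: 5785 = 5^1*13^1*89^1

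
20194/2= 10097= 10097.00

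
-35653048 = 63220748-98873796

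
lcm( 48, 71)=3408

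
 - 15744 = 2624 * ( - 6 )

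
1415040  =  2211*640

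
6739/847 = 7+810/847 = 7.96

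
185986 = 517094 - 331108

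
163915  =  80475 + 83440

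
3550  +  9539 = 13089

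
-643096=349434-992530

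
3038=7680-4642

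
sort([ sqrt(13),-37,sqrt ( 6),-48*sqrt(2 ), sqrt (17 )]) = [ - 48*sqrt(2),  -  37 , sqrt( 6),sqrt ( 13),sqrt (17) ]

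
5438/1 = 5438 = 5438.00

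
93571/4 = 93571/4= 23392.75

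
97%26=19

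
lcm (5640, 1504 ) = 22560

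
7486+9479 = 16965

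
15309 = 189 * 81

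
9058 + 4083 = 13141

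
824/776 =1 + 6/97 = 1.06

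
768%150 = 18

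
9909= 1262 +8647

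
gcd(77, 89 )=1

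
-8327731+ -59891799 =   -  68219530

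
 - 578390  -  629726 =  - 1208116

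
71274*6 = 427644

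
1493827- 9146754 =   -  7652927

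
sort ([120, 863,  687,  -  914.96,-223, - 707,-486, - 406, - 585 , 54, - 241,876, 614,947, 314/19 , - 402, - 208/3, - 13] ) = [ - 914.96, - 707, - 585, - 486,  -  406,  -  402 , - 241, - 223, - 208/3,-13 , 314/19 , 54,120, 614, 687, 863,876,947 ] 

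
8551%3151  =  2249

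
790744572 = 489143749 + 301600823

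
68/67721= 68/67721 = 0.00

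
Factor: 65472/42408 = 88/57 =2^3*3^( - 1) *11^1*19^( - 1)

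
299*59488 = 17786912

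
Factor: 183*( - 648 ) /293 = -2^3 * 3^5*61^1 * 293^( - 1 ) = - 118584/293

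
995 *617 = 613915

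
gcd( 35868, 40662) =6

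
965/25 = 38 + 3/5 = 38.60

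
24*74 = 1776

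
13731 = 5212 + 8519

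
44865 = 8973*5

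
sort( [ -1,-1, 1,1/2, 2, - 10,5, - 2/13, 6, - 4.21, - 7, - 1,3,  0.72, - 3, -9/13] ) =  [ - 10,-7, - 4.21, - 3, - 1, - 1,-1,-9/13, - 2/13,1/2, 0.72,1,2,3,  5,6 ] 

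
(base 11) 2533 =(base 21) 7A6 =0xCE7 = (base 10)3303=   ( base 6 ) 23143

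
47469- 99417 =  -  51948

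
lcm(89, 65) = 5785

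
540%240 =60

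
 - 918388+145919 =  - 772469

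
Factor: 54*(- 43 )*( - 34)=2^2*3^3* 17^1*43^1 = 78948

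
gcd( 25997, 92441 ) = 1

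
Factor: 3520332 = 2^2*3^2*97787^1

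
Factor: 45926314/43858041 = 2^1*3^(  -  1 ) * 7^1 * 29^1*31^1 * 41^1*89^1 * 167^( - 1) * 87541^( - 1 )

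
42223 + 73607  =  115830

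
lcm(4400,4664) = 233200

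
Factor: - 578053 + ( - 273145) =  - 851198 = - 2^1  *  31^1 * 13729^1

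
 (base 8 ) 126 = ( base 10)86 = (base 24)3e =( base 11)79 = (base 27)35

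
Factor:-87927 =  - 3^1*7^1*53^1*79^1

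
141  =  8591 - 8450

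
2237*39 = 87243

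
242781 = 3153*77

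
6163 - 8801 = - 2638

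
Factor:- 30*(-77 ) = 2^1*3^1*5^1*7^1 * 11^1 = 2310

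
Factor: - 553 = -7^1*79^1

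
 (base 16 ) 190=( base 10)400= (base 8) 620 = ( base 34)bq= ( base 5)3100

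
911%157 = 126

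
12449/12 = 1037 + 5/12 = 1037.42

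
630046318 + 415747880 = 1045794198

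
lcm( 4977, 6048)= 477792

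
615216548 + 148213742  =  763430290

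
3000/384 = 7 + 13/16 = 7.81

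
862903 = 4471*193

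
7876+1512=9388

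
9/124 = 9/124 = 0.07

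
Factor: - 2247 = -3^1*7^1*107^1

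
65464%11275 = 9089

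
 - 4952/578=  - 2476/289 =- 8.57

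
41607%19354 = 2899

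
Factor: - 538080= - 2^5*3^1*5^1*19^1*59^1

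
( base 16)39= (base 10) 57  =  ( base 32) 1P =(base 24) 29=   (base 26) 25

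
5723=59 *97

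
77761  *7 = 544327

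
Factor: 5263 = 19^1*277^1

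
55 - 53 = 2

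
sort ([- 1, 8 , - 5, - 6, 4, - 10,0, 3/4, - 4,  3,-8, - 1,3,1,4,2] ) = [ - 10, - 8, - 6,- 5, - 4, - 1,-1,0,3/4,1, 2,3,3,4, 4,8 ] 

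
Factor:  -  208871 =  - 13^1*16067^1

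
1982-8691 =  - 6709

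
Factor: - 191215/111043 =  - 5^1*167^1*229^1*111043^( - 1)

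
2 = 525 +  - 523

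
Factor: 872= 2^3*109^1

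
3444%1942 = 1502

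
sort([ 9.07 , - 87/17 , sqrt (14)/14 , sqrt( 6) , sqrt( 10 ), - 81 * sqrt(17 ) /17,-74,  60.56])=[ - 74,-81*sqrt( 17)/17,  -  87/17, sqrt( 14 )/14 , sqrt( 6),  sqrt (10 ),9.07 , 60.56] 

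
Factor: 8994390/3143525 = 1798878/628705 = 2^1*3^1*5^ ( - 1) *7^ ( - 1)*11^ ( - 1 )*23^(- 1 )*47^1*71^ ( - 1 )*6379^1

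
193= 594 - 401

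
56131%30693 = 25438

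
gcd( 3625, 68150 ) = 725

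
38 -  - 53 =91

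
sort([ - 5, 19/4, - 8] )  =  [ - 8, - 5,19/4]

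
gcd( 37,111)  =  37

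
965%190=15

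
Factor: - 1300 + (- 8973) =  - 10273=- 10273^1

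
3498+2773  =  6271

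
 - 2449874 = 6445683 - 8895557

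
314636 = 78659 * 4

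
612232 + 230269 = 842501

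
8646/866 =9 + 426/433=9.98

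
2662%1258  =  146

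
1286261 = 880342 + 405919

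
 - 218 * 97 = -21146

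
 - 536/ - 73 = 7  +  25/73 = 7.34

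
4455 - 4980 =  - 525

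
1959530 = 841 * 2330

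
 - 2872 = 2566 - 5438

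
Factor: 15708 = 2^2*3^1*7^1*11^1*17^1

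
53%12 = 5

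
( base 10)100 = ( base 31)37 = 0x64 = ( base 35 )2U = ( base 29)3d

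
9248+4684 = 13932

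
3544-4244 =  - 700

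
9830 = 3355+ 6475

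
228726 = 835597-606871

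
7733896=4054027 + 3679869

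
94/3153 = 94/3153 = 0.03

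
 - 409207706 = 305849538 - 715057244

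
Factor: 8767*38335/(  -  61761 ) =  - 19769585/3633 = - 3^( -1)*5^1*7^ ( - 1)*11^2*41^1*173^(-1 )*797^1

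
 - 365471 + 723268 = 357797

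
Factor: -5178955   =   - 5^1*1035791^1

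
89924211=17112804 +72811407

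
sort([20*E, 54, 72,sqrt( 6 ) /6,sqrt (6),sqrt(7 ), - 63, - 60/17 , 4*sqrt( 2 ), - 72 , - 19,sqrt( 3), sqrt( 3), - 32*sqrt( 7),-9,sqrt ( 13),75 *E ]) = [- 32*sqrt( 7),  -  72, - 63, - 19, - 9, - 60/17, sqrt(6)/6,sqrt( 3),sqrt( 3),  sqrt (6),sqrt(7), sqrt(13), 4*sqrt( 2),54, 20*E,72,  75*E]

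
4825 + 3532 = 8357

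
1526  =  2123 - 597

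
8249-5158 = 3091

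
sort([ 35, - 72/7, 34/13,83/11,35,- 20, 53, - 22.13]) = [ - 22.13, - 20, - 72/7, 34/13, 83/11 , 35, 35, 53 ] 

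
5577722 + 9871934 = 15449656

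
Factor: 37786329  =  3^2*7^1 * 599783^1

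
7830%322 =102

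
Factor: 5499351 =3^2*11^1*13^1*4273^1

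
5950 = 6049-99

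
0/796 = 0= 0.00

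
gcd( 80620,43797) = 1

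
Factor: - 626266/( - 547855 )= 2^1*5^ ( - 1 )*7^(-1 )*11^ ( - 1 )*1423^ ( - 1)*313133^1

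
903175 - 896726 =6449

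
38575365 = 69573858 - 30998493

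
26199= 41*639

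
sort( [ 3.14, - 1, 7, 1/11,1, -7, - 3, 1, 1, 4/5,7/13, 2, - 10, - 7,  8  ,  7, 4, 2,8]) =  [ - 10, - 7, - 7,  -  3,-1, 1/11, 7/13,4/5,1,1,1,2, 2,3.14,4,7,  7, 8,8]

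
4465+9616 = 14081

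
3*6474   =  19422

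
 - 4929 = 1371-6300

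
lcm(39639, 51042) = 3726066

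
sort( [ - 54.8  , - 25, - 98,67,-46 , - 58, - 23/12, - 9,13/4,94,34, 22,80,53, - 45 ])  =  [ - 98, - 58, - 54.8, - 46,-45, - 25, - 9,- 23/12,13/4,22,34,53, 67,  80,94 ]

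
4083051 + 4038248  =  8121299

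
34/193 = 34/193 = 0.18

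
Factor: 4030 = 2^1*5^1*13^1*31^1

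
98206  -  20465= 77741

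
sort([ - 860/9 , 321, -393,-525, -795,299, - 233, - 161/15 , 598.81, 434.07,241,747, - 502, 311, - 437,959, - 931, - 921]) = [ - 931,-921, - 795, - 525, - 502, - 437, - 393, - 233,-860/9, - 161/15,241,299 , 311, 321, 434.07,598.81,747, 959]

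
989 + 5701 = 6690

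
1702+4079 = 5781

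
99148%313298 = 99148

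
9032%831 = 722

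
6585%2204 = 2177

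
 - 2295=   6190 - 8485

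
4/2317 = 4/2317 = 0.00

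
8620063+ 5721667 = 14341730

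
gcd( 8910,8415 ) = 495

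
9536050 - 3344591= 6191459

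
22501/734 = 22501/734 = 30.66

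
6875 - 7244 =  - 369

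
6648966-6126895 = 522071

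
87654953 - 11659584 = 75995369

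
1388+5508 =6896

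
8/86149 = 8/86149=0.00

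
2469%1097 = 275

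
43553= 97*449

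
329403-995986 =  - 666583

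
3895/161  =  3895/161=   24.19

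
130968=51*2568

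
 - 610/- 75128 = 305/37564= 0.01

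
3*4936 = 14808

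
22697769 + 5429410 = 28127179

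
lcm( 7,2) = 14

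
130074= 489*266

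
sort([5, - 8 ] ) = [-8,  5]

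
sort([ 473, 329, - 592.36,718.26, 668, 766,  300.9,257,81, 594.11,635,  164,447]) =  [ - 592.36,81,164,257 , 300.9,329, 447, 473,594.11,635,668,  718.26,766]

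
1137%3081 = 1137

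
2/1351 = 2/1351 = 0.00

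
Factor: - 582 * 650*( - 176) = 2^6*3^1*5^2*11^1 * 13^1*97^1 = 66580800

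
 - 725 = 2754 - 3479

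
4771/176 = 27+19/176 = 27.11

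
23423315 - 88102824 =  - 64679509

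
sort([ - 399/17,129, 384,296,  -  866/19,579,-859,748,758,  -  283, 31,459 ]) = [ -859, - 283,  -  866/19 , - 399/17,  31,129,296, 384,459,579,748,758] 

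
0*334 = 0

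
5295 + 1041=6336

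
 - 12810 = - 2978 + -9832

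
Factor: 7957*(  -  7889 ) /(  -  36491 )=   7^2 * 13^( - 1)*23^1*73^1  *  109^1*401^(- 1) = 8967539/5213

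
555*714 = 396270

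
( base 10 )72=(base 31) 2A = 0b1001000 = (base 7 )132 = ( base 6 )200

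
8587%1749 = 1591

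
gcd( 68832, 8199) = 9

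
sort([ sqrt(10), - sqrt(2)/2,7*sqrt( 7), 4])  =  [ - sqrt( 2)/2,sqrt(10 ), 4, 7*sqrt(7 )]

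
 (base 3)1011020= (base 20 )223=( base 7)2313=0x34B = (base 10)843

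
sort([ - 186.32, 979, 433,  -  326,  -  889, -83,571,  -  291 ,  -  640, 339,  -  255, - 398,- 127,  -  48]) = [ -889, - 640,  -  398, - 326,  -  291,  -  255,  -  186.32, -127, - 83,-48, 339, 433, 571, 979 ] 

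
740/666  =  1 + 1/9=1.11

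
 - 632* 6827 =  - 4314664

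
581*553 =321293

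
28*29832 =835296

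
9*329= 2961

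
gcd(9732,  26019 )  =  3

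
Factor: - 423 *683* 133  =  -3^2*7^1*19^1 *47^1*683^1 = -38424897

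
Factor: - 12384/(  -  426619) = 2^5*3^2*29^( - 1)*43^1 * 47^ ( - 1)*313^( - 1 ) 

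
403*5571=2245113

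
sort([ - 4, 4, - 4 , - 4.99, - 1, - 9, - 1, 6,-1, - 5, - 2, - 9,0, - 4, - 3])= [ - 9,-9, - 5, - 4.99 , - 4,-4,- 4, - 3, - 2  , -1,-1, - 1,0, 4,6 ]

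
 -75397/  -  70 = 1077 + 1/10 =1077.10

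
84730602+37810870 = 122541472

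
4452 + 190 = 4642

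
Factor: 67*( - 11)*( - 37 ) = 27269 = 11^1*37^1* 67^1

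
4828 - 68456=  - 63628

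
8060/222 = 4030/111 = 36.31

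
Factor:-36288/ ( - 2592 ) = 2^1*7^1 = 14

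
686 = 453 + 233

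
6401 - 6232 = 169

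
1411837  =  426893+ 984944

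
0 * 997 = 0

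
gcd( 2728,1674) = 62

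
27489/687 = 40+3/229 = 40.01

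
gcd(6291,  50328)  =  6291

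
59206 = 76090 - 16884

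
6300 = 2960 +3340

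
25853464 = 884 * 29246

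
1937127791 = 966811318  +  970316473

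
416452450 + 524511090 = 940963540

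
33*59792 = 1973136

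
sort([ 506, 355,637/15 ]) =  [637/15,355,506]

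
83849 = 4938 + 78911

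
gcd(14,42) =14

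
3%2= 1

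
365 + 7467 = 7832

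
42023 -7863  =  34160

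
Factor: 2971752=2^3*3^1*7^3*19^2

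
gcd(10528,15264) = 32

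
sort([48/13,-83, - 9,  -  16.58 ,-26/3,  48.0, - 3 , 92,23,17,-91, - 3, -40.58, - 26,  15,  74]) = [ - 91, - 83, - 40.58,  -  26, -16.58,-9, - 26/3, - 3, - 3, 48/13 , 15,17, 23, 48.0 , 74, 92 ] 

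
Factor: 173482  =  2^1*127^1*683^1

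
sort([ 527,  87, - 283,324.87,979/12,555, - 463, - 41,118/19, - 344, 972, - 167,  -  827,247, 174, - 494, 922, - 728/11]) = [ - 827, - 494, - 463, - 344,-283, - 167, - 728/11, - 41,118/19 , 979/12,87,174 , 247,324.87,  527,555,  922, 972]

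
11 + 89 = 100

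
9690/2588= 3 + 963/1294= 3.74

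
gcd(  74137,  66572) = 1513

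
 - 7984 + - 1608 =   -  9592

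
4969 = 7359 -2390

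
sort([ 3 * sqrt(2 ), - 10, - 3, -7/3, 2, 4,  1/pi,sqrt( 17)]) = [ - 10, - 3, - 7/3,1/pi,2,4 , sqrt(17),3 * sqrt( 2)] 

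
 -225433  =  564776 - 790209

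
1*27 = 27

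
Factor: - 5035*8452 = -42555820 = - 2^2*5^1*19^1*53^1*2113^1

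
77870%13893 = 8405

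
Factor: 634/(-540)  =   - 2^( - 1 )*3^ (-3)  *5^( - 1)*317^1 = - 317/270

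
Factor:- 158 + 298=2^2*5^1 * 7^1 = 140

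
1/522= 1/522=   0.00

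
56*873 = 48888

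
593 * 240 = 142320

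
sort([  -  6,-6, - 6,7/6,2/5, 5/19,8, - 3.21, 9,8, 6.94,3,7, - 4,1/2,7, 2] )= [ -6,-6, - 6 ,-4, - 3.21,5/19,2/5, 1/2,7/6,2, 3,6.94,  7 , 7,8, 8,9 ] 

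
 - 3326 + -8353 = -11679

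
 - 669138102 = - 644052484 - 25085618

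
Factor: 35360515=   5^1*197^1*35899^1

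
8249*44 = 362956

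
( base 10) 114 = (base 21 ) 59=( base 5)424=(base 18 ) 66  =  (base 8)162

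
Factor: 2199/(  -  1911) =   -  733/637 = - 7^( - 2) * 13^( - 1 ) * 733^1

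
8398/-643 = -14  +  604/643 = -  13.06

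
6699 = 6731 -32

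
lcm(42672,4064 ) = 85344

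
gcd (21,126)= 21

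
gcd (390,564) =6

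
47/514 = 47/514 = 0.09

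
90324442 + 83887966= 174212408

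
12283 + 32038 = 44321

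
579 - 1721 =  - 1142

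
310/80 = 3 + 7/8 = 3.88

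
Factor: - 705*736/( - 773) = 518880/773=2^5*3^1*5^1*23^1*47^1*773^ (-1) 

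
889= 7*127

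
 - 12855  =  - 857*15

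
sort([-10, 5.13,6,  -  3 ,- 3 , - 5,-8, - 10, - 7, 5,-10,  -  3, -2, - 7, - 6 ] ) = [  -  10,  -  10,  -  10, -8, - 7, - 7, - 6, - 5 , - 3,  -  3,-3,  -  2,5, 5.13, 6]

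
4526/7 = 646+4/7 = 646.57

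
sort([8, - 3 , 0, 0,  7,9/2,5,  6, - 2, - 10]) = [ - 10, - 3, - 2,0,0, 9/2, 5,  6, 7,8]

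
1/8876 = 1/8876  =  0.00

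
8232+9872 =18104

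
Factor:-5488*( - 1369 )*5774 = 2^5*7^3*37^2*2887^1 = 43380477728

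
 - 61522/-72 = 854 + 17/36 =854.47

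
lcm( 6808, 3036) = 224664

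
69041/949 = 69041/949 = 72.75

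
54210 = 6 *9035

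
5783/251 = 23 + 10/251 = 23.04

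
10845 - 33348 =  - 22503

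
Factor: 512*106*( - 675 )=  -  36633600 = - 2^10*3^3*5^2*53^1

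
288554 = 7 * 41222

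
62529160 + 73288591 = 135817751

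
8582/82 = 4291/41 = 104.66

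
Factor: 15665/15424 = 65/64= 2^( - 6)*5^1*13^1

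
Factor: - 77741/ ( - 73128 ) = 2^ (-3)  *3^(-1) * 11^( - 1 ) *17^2 *269^1 * 277^(  -  1 ) 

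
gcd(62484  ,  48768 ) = 1524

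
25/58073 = 25/58073=0.00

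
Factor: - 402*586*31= - 2^2*3^1*31^1*67^1 * 293^1  =  -7302732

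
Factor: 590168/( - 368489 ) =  - 2^3 * 11^( -1)*139^(-1)*241^( - 1)*73771^1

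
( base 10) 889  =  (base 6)4041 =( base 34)q5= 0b1101111001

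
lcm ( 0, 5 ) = 0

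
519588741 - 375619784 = 143968957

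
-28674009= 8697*( - 3297)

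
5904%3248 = 2656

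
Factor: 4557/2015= 147/65 =3^1*5^( - 1) * 7^2 * 13^ (  -  1)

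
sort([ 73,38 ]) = [ 38, 73]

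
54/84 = 9/14= 0.64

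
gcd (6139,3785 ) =1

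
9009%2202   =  201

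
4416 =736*6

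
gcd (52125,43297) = 1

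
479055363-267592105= 211463258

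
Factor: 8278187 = 41^1*201907^1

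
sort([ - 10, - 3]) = [ - 10,  -  3 ]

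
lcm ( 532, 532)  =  532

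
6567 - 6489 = 78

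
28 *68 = 1904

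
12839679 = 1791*7169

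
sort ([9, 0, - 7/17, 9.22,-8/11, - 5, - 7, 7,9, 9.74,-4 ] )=[ - 7, - 5, - 4, - 8/11 ,-7/17, 0, 7, 9,9, 9.22 , 9.74]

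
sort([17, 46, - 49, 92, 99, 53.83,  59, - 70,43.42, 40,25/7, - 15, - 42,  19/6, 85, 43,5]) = [ - 70, - 49, - 42, - 15 , 19/6, 25/7,5, 17, 40, 43,43.42  ,  46,53.83, 59, 85, 92, 99 ]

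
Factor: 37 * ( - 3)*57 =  - 6327=- 3^2*19^1*37^1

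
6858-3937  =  2921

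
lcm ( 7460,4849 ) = 96980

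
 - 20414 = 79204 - 99618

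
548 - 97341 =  - 96793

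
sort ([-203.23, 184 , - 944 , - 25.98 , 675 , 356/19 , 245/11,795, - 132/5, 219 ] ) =[ - 944, - 203.23, - 132/5 , - 25.98,  356/19, 245/11 , 184, 219,675,  795]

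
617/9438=617/9438 = 0.07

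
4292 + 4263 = 8555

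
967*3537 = 3420279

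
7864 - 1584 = 6280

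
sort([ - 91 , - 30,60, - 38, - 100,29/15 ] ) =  [- 100, - 91, - 38, - 30, 29/15, 60 ]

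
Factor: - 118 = - 2^1*59^1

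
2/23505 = 2/23505 = 0.00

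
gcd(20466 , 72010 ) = 758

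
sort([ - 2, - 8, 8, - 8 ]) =[ - 8, - 8, - 2 , 8 ] 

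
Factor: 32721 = 3^1*13^1*839^1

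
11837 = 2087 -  - 9750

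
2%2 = 0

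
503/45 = 503/45 = 11.18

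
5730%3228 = 2502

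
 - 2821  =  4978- 7799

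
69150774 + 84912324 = 154063098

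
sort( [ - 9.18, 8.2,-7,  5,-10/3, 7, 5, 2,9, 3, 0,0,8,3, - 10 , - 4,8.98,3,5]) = [ - 10,-9.18,-7, - 4, - 10/3,0,0, 2,3, 3,  3, 5 , 5,5,7,  8,8.2,8.98,9]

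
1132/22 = 566/11 =51.45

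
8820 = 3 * 2940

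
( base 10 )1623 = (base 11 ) 1246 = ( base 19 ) 498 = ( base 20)413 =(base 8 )3127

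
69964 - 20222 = 49742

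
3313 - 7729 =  - 4416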